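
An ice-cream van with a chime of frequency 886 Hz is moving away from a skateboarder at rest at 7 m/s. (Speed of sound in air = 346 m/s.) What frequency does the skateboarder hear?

With the source moving away from a stationary observer, f' = f · v/(v + v_s).
f' = 886 × 346/(346 + 7) = 886 × 346/353 ≈ 868 Hz.

868 Hz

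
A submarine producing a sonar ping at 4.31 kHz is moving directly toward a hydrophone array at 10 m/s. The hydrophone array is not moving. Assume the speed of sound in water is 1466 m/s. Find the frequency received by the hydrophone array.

4.34 kHz

With the source moving toward a stationary observer, f' = f · v/(v − v_s).
f' = 4.31 × 1466/(1466 − 10) = 4.31 × 1466/1456 ≈ 4.34 kHz.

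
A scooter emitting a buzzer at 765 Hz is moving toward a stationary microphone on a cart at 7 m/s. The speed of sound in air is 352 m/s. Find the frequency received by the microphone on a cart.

Only the source moves, toward the listener, so f' = f · v/(v − v_s).
f' = 765 × 352/(352 − 7) = 765 × 352/345 ≈ 781 Hz.

781 Hz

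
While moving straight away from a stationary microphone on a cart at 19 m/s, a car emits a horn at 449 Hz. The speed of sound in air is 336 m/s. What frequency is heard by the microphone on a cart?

425 Hz

With the source moving away from a stationary observer, f' = f · v/(v + v_s).
f' = 449 × 336/(336 + 19) = 449 × 336/355 ≈ 425 Hz.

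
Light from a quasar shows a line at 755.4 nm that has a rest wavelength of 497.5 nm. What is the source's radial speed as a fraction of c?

λ'/λ₀ = 1.5184 > 1 (redshift), so the source is receding.
λ'/λ₀ = √((1 + β)/(1 − β)) for a receding source ⇒ β = (r² − 1)/(r² + 1) with r = λ'/λ₀.
β = (2.3055 − 1)/(2.3055 + 1) ≈ 0.395.

0.395c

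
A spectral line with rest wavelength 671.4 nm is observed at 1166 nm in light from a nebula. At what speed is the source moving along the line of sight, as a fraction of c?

0.502

λ'/λ₀ = 1.7367 > 1 (redshift), so the source is receding.
λ'/λ₀ = √((1 + β)/(1 − β)) for a receding source ⇒ β = (r² − 1)/(r² + 1) with r = λ'/λ₀.
β = (3.0160 − 1)/(3.0160 + 1) ≈ 0.502.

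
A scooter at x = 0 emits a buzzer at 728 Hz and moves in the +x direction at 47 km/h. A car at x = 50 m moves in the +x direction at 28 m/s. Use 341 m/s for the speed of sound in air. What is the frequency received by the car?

695 Hz

47 km/h = 13.06 m/s.
The observer lies on the +x side, so the source is heading toward the observer and the observer is heading away from the source.
General Doppler shift: f' = f · (v − v_o)/(v − v_s).
f' = 728 × (341 − 28)/(341 − 13.06) = 728 × 313/327.94 ≈ 695 Hz.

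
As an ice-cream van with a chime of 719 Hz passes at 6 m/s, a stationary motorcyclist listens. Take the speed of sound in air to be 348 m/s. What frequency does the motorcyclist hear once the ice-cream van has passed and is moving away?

707 Hz

Receding: f₂ = f · v/(v + v_s) = 719 × 348/354 ≈ 707 Hz.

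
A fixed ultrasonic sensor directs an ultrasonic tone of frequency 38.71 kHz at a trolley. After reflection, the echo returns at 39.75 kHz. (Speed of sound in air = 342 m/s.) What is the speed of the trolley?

Double Doppler shift off a moving reflector: f₂ = f₀ · (v + u)/(v − u) (u > 0 toward emitter).
Rearranging, u = v · (f₂ − f₀)/(f₂ + f₀) = 342 × 1.04/78.46 ≈ 4.5 m/s.
So the trolley is moving at 4.5 m/s toward the emitter.

4.5 m/s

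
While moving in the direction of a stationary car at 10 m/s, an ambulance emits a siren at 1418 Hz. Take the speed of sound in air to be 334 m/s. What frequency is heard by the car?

1462 Hz

Moving source, stationary observer: f' = f · v/(v − v_s) since the source is approaching.
f' = 1418 × 334/(334 − 10) = 1418 × 334/324 ≈ 1462 Hz.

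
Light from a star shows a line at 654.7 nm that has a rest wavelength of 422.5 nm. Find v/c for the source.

0.412c

λ'/λ₀ = 1.5496 > 1 (redshift), so the source is receding.
λ'/λ₀ = √((1 + β)/(1 − β)) for a receding source ⇒ β = (r² − 1)/(r² + 1) with r = λ'/λ₀.
β = (2.4012 − 1)/(2.4012 + 1) ≈ 0.412.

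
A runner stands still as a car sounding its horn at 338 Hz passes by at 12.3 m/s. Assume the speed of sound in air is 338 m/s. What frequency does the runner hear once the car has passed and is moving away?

Receding: f₂ = f · v/(v + v_s) = 338 × 338/350.3 ≈ 326 Hz.

326 Hz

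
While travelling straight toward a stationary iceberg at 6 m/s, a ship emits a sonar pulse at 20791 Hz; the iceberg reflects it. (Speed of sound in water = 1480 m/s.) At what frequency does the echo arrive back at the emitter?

The iceberg receives the sound from a moving source: f₁ = f₀ · v/(v − v_e) = 20791 × 1480/1474 ≈ 20876 Hz.
On the return leg the ship is a moving observer: f₂ = f₁ · (v + v_e)/v = 20876 × 1486/1480 ≈ 20960 Hz.
Equivalently f₂ = f₀ · (v + v_e)/(v − v_e).

20960 Hz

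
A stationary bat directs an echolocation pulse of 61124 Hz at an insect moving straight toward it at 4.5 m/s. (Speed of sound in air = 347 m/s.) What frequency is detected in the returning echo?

At the insect (a moving observer), f₁ = f₀ · (v + u)/v = 61124 × 351.5/347 ≈ 61917 Hz.
The reflection then acts as a moving source: f₂ = f₁ · v/(v − u) ≈ 62730 Hz.

62730 Hz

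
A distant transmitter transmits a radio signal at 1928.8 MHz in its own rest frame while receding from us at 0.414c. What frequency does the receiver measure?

Relativistic Doppler for frequency: f' = f₀ · √((1 − β)/(1 + β)).
f' = 1928.8 × √(0.5860/1.4140) = 1928.8 × 0.64376 ≈ 1241.7 MHz.

1241.7 MHz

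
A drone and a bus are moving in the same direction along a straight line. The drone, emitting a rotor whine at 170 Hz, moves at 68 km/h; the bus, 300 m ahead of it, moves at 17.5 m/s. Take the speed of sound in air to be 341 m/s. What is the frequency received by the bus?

68 km/h = 18.89 m/s.
The bus is ahead, so the drone is moving toward it while the bus is moving away from the drone.
General Doppler shift: f' = f · (v − v_o)/(v − v_s).
f' = 170 × (341 − 17.5)/(341 − 18.89) = 170 × 323.5/322.11 ≈ 171 Hz.

171 Hz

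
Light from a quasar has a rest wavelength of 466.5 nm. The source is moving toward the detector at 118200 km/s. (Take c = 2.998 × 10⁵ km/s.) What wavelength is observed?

307.5 nm

β = v/c = 118200/299800 = 0.3943.
Relativistic Doppler for wavelength: λ' = λ₀ · √((1 − β)/(1 + β)).
λ' = 466.5 × √(0.6057/1.3943) = 466.5 × 0.65913 ≈ 307.5 nm.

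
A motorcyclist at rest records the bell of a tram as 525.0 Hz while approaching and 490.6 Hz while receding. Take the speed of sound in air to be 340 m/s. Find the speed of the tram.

11.5 m/s

f₁/f₂ = (v + v_s)/(v − v_s), so v_s = v · (f₁ − f₂)/(f₁ + f₂).
v_s = 340 × (525.0 − 490.6)/(525.0 + 490.6) = 340 × 34.4/1015.6 ≈ 11.5 m/s.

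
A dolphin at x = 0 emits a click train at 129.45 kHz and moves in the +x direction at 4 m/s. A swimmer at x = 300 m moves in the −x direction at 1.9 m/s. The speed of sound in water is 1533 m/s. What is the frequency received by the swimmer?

129.9 kHz

The observer lies on the +x side, so the source is heading toward the observer and the observer is heading toward the source.
Both move, so f' = f · (v + v_o)/(v − v_s).
f' = 129.45 × (1533 + 1.9)/(1533 − 4) = 129.45 × 1534.9/1529 ≈ 129.9 kHz.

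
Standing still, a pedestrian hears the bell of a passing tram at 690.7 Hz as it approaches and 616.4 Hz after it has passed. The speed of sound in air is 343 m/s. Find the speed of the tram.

f₁/f₂ = (v + v_s)/(v − v_s), so v_s = v · (f₁ − f₂)/(f₁ + f₂).
v_s = 343 × (690.7 − 616.4)/(690.7 + 616.4) = 343 × 74.3/1307.1 ≈ 19.5 m/s.

19.5 m/s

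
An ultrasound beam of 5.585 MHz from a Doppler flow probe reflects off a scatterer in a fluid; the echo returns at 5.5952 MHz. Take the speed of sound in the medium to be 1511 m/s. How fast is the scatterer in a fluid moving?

1.38 m/s

Double Doppler shift off a moving reflector: f₂ = f₀ · (v + u)/(v − u) (u > 0 toward emitter).
Rearranging, u = v · (f₂ − f₀)/(f₂ + f₀) = 1511 × 0.0102/11.1802 ≈ 1.38 m/s.
So the scatterer in a fluid is moving at 1.38 m/s toward the emitter.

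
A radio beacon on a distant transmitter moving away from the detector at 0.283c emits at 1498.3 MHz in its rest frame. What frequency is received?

Relativistic Doppler for frequency: f' = f₀ · √((1 − β)/(1 + β)).
f' = 1498.3 × √(0.7170/1.2830) = 1498.3 × 0.74756 ≈ 1120.1 MHz.

1120.1 MHz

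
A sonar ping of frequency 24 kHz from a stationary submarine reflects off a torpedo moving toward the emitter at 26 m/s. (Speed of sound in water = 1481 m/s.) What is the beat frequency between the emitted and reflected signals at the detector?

858 Hz

The torpedo first receives the wave as a moving observer: f₁ = f₀ · (v + u)/v = 24 × (1481 + 26)/1481 ≈ 24.421 kHz.
The reflection then acts as a moving source: f₂ = f₁ · v/(v − u) ≈ 24.858 kHz.
Beat frequency (with f₀ = 24000 Hz): |f₂ − f₀| = 2u·f₀/(v − u) = 2 × 26 × 24000/1455 ≈ 858 Hz.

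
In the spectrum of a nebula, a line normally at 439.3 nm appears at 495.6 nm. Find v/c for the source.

0.120c

λ'/λ₀ = 1.1282 > 1 (redshift), so the source is receding.
λ'/λ₀ = √((1 + β)/(1 − β)) for a receding source ⇒ β = (r² − 1)/(r² + 1) with r = λ'/λ₀.
β = (1.2727 − 1)/(1.2727 + 1) ≈ 0.120.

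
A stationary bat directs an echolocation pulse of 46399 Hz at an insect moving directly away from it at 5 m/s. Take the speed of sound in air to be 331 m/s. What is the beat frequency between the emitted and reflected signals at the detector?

1381 Hz

At the insect (a moving observer), f₁ = f₀ · (v − u)/v = 46399 × 326/331 ≈ 45698 Hz.
On reflection it acts as a source moving away from the stationary detector: f₂ = f₁ · v/(v + u) = 45698 × 331/336 ≈ 45018 Hz.
Equivalently f₂ = f₀ · (v − u)/(v + u).
Beat frequency: |f₂ − f₀| = 2u·f₀/(v + u) = 2 × 5 × 46399/336 ≈ 1381 Hz.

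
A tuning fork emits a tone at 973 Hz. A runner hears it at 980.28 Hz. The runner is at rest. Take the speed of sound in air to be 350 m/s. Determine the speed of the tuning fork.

2.60 m/s

f' > f, so the tuning fork is approaching.
f' = f · v/(v − v_s) ⇒ v_s = v · |1 − f/f'|.
v_s = 350 × |1 − 973/980.28| = 350 × 0.007426 ≈ 2.60 m/s.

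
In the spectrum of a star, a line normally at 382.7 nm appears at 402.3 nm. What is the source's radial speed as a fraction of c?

0.050c

λ'/λ₀ = 1.0512 > 1 (redshift), so the source is receding.
λ'/λ₀ = √((1 + β)/(1 − β)) for a receding source ⇒ β = (r² − 1)/(r² + 1) with r = λ'/λ₀.
β = (1.1051 − 1)/(1.1051 + 1) ≈ 0.050.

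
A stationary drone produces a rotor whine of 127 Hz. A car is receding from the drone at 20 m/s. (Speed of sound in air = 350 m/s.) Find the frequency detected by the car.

120 Hz

Only the observer moves, away from the source, so f' = f · (v − v_o)/v.
f' = 127 × (350 − 20)/350 = 127 × 330/350 ≈ 120 Hz.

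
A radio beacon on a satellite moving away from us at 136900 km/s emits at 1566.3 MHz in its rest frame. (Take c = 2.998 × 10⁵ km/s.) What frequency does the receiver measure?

β = v/c = 136900/299800 = 0.4566.
Relativistic Doppler for frequency: f' = f₀ · √((1 − β)/(1 + β)).
f' = 1566.3 × √(0.5434/1.4566) = 1566.3 × 0.61076 ≈ 956.6 MHz.

956.6 MHz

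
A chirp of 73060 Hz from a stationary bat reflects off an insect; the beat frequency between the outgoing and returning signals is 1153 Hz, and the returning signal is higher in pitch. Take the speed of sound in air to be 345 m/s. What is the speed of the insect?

2.70 m/s

Double Doppler shift off a moving reflector: f₂ = f₀ · (v + u)/(v − u) (u > 0 toward emitter).
Returning signal is higher, so f₂ = f₀ + Δf = 73060 + 1153 = 74213 Hz.
Rearranging, u = v · (f₂ − f₀)/(f₂ + f₀) = 345 × 1153/147273 ≈ 2.70 m/s.
So the insect is moving at 2.70 m/s toward the emitter.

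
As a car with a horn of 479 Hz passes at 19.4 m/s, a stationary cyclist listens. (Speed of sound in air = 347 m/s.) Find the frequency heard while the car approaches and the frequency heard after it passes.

Approaching: f₁ = f · v/(v − v_s) = 479 × 347/327.6 ≈ 507 Hz.
Receding: f₂ = f · v/(v + v_s) = 479 × 347/366.4 ≈ 454 Hz.

507 Hz approaching; 454 Hz receding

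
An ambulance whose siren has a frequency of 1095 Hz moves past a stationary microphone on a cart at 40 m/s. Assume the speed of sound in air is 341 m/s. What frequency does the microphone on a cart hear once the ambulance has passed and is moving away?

Receding: f₂ = f · v/(v + v_s) = 1095 × 341/381 ≈ 980 Hz.

980 Hz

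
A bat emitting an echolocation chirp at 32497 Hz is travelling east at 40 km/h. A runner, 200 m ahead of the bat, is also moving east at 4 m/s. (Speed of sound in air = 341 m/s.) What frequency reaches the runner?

33198 Hz

40 km/h = 11.11 m/s.
The runner is ahead, so the bat is moving toward it while the runner is moving away from the bat.
Both move, so f' = f · (v − v_o)/(v − v_s).
f' = 32497 × (341 − 4)/(341 − 11.11) = 32497 × 337/329.89 ≈ 33198 Hz.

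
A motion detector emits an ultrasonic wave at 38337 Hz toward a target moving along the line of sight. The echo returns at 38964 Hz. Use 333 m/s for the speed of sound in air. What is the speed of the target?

Double Doppler shift off a moving reflector: f₂ = f₀ · (v + u)/(v − u) (u > 0 toward emitter).
Rearranging, u = v · (f₂ − f₀)/(f₂ + f₀) = 333 × 627/77301 ≈ 2.70 m/s.
So the target is moving at 2.70 m/s toward the emitter.

2.70 m/s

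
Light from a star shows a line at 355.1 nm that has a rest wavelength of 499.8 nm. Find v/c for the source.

0.329c

λ'/λ₀ = 0.7105 < 1 (blueshift), so the source is approaching.
λ'/λ₀ = √((1 − β)/(1 + β)) for an approaching source ⇒ β = (1 − r²)/(1 + r²) with r = λ'/λ₀.
β = (1 − 0.5048)/(1 + 0.5048) ≈ 0.329.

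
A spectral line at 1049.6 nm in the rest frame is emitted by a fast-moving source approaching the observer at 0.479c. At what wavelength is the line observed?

623.0 nm

Relativistic Doppler for wavelength: λ' = λ₀ · √((1 − β)/(1 + β)).
λ' = 1049.6 × √(0.5210/1.4790) = 1049.6 × 0.59352 ≈ 623.0 nm.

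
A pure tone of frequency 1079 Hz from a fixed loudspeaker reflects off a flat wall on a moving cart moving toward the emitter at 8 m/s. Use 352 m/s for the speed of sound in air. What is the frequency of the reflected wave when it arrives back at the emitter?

1129 Hz

The flat wall on a moving cart first receives the wave as a moving observer: f₁ = f₀ · (v + u)/v = 1079 × (352 + 8)/352 ≈ 1104 Hz.
On reflection it acts as a source moving toward the stationary detector: f₂ = f₁ · v/(v − u) = 1104 × 352/344 ≈ 1129 Hz.
Equivalently f₂ = f₀ · (v + u)/(v − u).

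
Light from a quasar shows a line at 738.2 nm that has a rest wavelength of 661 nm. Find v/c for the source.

λ'/λ₀ = 1.1168 > 1 (redshift), so the source is receding.
λ'/λ₀ = √((1 + β)/(1 − β)) for a receding source ⇒ β = (r² − 1)/(r² + 1) with r = λ'/λ₀.
β = (1.2472 − 1)/(1.2472 + 1) ≈ 0.110.

0.110c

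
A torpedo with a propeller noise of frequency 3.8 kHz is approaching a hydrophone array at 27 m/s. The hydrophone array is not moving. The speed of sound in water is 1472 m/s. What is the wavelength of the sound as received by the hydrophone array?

With the source moving toward a stationary observer, f' = f · v/(v − v_s).
f' = 3.8 × 1472/(1472 − 27) ≈ 3.87 kHz.
λ' = v/f' = 1472/3871 ≈ 38.0 cm.

38.0 cm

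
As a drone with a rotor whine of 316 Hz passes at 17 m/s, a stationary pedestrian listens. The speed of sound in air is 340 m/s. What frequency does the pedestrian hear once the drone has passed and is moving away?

301 Hz

Receding: f₂ = f · v/(v + v_s) = 316 × 340/357 ≈ 301 Hz.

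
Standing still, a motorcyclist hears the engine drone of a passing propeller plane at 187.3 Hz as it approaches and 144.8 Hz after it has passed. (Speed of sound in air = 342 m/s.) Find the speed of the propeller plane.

44 m/s

f₁/f₂ = (v + v_s)/(v − v_s), so v_s = v · (f₁ − f₂)/(f₁ + f₂).
v_s = 342 × (187.3 − 144.8)/(187.3 + 144.8) = 342 × 42.5/332.1 ≈ 44 m/s.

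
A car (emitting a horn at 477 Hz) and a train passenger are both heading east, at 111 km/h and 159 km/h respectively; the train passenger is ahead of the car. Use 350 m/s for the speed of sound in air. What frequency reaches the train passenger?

111 km/h = 30.83 m/s; 159 km/h = 44.17 m/s.
The train passenger is ahead, so the car is moving toward it while the train passenger is moving away from the car.
With source approaching and observer receding, f' = f · (v − v_o)/(v − v_s).
f' = 477 × (350 − 44.17)/(350 − 30.83) = 477 × 305.83/319.17 ≈ 457 Hz.

457 Hz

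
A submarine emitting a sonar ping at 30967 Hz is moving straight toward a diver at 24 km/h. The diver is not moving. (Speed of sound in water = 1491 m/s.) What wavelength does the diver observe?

24 km/h = 6.667 m/s.
Only the source moves, toward the listener, so f' = f · v/(v − v_s).
f' = 30967 × 1491/(1491 − 6.667) ≈ 31106 Hz.
λ' = v/f' = 1491/31106.1 ≈ 4.8 cm.

4.8 cm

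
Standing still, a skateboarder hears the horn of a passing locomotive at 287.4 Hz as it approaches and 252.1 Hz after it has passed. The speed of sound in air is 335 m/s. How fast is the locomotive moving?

f₁/f₂ = (v + v_s)/(v − v_s), so v_s = v · (f₁ − f₂)/(f₁ + f₂).
v_s = 335 × (287.4 − 252.1)/(287.4 + 252.1) = 335 × 35.3/539.5 ≈ 21.9 m/s.

21.9 m/s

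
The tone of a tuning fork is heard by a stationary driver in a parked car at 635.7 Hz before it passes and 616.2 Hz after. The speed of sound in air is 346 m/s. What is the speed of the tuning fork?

f₁/f₂ = (v + v_s)/(v − v_s), so v_s = v · (f₁ − f₂)/(f₁ + f₂).
v_s = 346 × (635.7 − 616.2)/(635.7 + 616.2) = 346 × 19.5/1251.9 ≈ 5.4 m/s.

5.4 m/s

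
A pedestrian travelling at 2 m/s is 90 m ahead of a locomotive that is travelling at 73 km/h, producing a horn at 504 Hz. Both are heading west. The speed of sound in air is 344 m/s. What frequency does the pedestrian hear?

73 km/h = 20.28 m/s.
The pedestrian is ahead, so the locomotive is moving toward it while the pedestrian is moving away from the locomotive.
Both move, so f' = f · (v − v_o)/(v − v_s).
f' = 504 × (344 − 2)/(344 − 20.28) = 504 × 342/323.72 ≈ 532 Hz.

532 Hz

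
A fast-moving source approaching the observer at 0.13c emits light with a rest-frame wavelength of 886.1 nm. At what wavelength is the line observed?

777.5 nm

Relativistic Doppler for wavelength: λ' = λ₀ · √((1 − β)/(1 + β)).
λ' = 886.1 × √(0.8700/1.1300) = 886.1 × 0.87745 ≈ 777.5 nm.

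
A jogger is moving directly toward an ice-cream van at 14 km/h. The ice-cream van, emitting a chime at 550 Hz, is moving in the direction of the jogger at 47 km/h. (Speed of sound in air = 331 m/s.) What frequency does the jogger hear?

579 Hz

47 km/h = 13.06 m/s; 14 km/h = 3.889 m/s.
With source approaching and observer approaching, f' = f · (v + v_o)/(v − v_s).
f' = 550 × (331 + 3.889)/(331 − 13.06) = 550 × 334.89/317.94 ≈ 579 Hz.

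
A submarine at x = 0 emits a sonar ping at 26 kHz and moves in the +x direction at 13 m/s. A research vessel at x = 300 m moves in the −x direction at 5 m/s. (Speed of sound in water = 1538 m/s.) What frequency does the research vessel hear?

26.3 kHz

The observer lies on the +x side, so the source is heading toward the observer and the observer is heading toward the source.
Both move, so f' = f · (v + v_o)/(v − v_s).
f' = 26 × (1538 + 5)/(1538 − 13) = 26 × 1543/1525 ≈ 26.3 kHz.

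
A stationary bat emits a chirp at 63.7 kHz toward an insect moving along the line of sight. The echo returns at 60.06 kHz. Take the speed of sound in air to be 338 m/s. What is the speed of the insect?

9.9 m/s

Double Doppler shift off a moving reflector: f₂ = f₀ · (v + u)/(v − u) (u > 0 toward emitter).
Rearranging, u = v · (f₂ − f₀)/(f₂ + f₀) = 338 × -3.64/123.76 ≈ -9.9 m/s.
So the insect is moving at 9.9 m/s away from the emitter.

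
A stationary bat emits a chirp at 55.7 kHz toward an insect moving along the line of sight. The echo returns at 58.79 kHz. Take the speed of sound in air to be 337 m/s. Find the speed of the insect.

Double Doppler shift off a moving reflector: f₂ = f₀ · (v + u)/(v − u) (u > 0 toward emitter).
Rearranging, u = v · (f₂ − f₀)/(f₂ + f₀) = 337 × 3.09/114.49 ≈ 9.1 m/s.
So the insect is moving at 9.1 m/s toward the emitter.

9.1 m/s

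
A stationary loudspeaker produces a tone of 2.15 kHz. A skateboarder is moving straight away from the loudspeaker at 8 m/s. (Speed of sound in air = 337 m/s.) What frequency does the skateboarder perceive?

Moving observer, stationary source: f' = f · (v − v_o)/v.
f' = 2.15 × (337 − 8)/337 = 2.15 × 329/337 ≈ 2.10 kHz.

2.10 kHz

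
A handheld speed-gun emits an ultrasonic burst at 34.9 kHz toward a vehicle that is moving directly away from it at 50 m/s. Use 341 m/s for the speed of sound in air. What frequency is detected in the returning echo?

The vehicle first receives the wave as a moving observer: f₁ = f₀ · (v − u)/v = 34.9 × (341 − 50)/341 ≈ 29.8 kHz.
The reflection then acts as a moving source: f₂ = f₁ · v/(v + u) ≈ 26.0 kHz.
Equivalently f₂ = f₀ · (v − u)/(v + u).

26.0 kHz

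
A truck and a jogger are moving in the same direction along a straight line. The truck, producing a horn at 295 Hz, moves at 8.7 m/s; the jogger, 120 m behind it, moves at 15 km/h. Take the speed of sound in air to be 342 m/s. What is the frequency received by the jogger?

15 km/h = 4.167 m/s.
The jogger is behind, so the truck is moving away from it while the jogger is moving toward the truck.
General Doppler shift: f' = f · (v + v_o)/(v + v_s).
f' = 295 × (342 + 4.167)/(342 + 8.7) = 295 × 346.17/350.7 ≈ 291 Hz.

291 Hz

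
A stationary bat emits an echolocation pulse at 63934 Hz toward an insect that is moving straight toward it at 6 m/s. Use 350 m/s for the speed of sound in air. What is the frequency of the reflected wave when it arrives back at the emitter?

66164 Hz

At the insect (a moving observer), f₁ = f₀ · (v + u)/v = 63934 × 356/350 ≈ 65030 Hz.
The reflection then acts as a moving source: f₂ = f₁ · v/(v − u) ≈ 66164 Hz.
Equivalently f₂ = f₀ · (v + u)/(v − u).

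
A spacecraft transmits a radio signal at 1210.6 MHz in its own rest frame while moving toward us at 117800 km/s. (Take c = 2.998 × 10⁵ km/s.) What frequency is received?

1833.8 MHz

β = v/c = 117800/299800 = 0.3929.
Relativistic Doppler for frequency: f' = f₀ · √((1 + β)/(1 − β)).
f' = 1210.6 × √(1.3929/0.6071) = 1210.6 × 1.51476 ≈ 1833.8 MHz.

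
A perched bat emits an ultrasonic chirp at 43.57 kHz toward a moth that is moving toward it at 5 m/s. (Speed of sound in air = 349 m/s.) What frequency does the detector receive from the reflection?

The moth first receives the wave as a moving observer: f₁ = f₀ · (v + u)/v = 43.57 × (349 + 5)/349 ≈ 44.2 kHz.
On reflection it acts as a source moving toward the stationary detector: f₂ = f₁ · v/(v − u) = 44.2 × 349/344 ≈ 44.8 kHz.
Equivalently f₂ = f₀ · (v + u)/(v − u).

44.8 kHz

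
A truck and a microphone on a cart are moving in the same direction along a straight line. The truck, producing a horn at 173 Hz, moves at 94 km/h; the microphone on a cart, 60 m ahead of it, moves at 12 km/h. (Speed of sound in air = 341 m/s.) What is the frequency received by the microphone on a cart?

186 Hz

94 km/h = 26.11 m/s; 12 km/h = 3.333 m/s.
The microphone on a cart is ahead, so the truck is moving toward it while the microphone on a cart is moving away from the truck.
General Doppler shift: f' = f · (v − v_o)/(v − v_s).
f' = 173 × (341 − 3.333)/(341 − 26.11) = 173 × 337.67/314.89 ≈ 186 Hz.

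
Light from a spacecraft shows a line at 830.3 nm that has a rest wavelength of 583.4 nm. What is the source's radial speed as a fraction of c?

0.339

λ'/λ₀ = 1.4232 > 1 (redshift), so the source is receding.
λ'/λ₀ = √((1 + β)/(1 − β)) for a receding source ⇒ β = (r² − 1)/(r² + 1) with r = λ'/λ₀.
β = (2.0255 − 1)/(2.0255 + 1) ≈ 0.339.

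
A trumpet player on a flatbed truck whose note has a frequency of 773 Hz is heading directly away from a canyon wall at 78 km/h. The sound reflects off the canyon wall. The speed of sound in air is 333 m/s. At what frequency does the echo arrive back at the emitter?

679 Hz

78 km/h = 21.67 m/s.
The canyon wall receives the sound from a moving source: f₁ = f₀ · v/(v + v_e) = 773 × 333/354.67 ≈ 726 Hz.
On the return leg the trumpet player on a flatbed truck is a moving observer: f₂ = f₁ · (v − v_e)/v = 726 × 311.33/333 ≈ 679 Hz.
Equivalently f₂ = f₀ · (v − v_e)/(v + v_e).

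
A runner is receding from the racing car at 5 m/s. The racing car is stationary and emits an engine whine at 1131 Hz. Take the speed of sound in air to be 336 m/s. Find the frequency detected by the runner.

1114 Hz

Moving observer, stationary source: f' = f · (v − v_o)/v.
f' = 1131 × (336 − 5)/336 = 1131 × 331/336 ≈ 1114 Hz.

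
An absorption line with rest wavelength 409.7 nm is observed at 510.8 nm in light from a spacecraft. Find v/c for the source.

0.217c

λ'/λ₀ = 1.2468 > 1 (redshift), so the source is receding.
λ'/λ₀ = √((1 + β)/(1 − β)) for a receding source ⇒ β = (r² − 1)/(r² + 1) with r = λ'/λ₀.
β = (1.5544 − 1)/(1.5544 + 1) ≈ 0.217.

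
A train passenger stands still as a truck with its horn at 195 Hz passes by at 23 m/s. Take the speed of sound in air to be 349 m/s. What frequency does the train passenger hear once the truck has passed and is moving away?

Receding: f₂ = f · v/(v + v_s) = 195 × 349/372 ≈ 183 Hz.

183 Hz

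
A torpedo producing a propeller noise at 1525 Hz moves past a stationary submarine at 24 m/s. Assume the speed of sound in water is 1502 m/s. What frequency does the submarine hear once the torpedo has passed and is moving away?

Receding: f₂ = f · v/(v + v_s) = 1525 × 1502/1526 ≈ 1501 Hz.

1501 Hz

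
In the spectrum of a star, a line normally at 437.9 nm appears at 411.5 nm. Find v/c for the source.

λ'/λ₀ = 0.9397 < 1 (blueshift), so the source is approaching.
λ'/λ₀ = √((1 − β)/(1 + β)) for an approaching source ⇒ β = (1 − r²)/(1 + r²) with r = λ'/λ₀.
β = (1 − 0.8831)/(1 + 0.8831) ≈ 0.062.

0.062c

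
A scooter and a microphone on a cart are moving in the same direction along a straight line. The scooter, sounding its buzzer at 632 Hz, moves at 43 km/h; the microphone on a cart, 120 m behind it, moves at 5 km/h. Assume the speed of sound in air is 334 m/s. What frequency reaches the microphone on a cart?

43 km/h = 11.94 m/s; 5 km/h = 1.389 m/s.
The microphone on a cart is behind, so the scooter is moving away from it while the microphone on a cart is moving toward the scooter.
Both move, so f' = f · (v + v_o)/(v + v_s).
f' = 632 × (334 + 1.389)/(334 + 11.94) = 632 × 335.39/345.94 ≈ 613 Hz.

613 Hz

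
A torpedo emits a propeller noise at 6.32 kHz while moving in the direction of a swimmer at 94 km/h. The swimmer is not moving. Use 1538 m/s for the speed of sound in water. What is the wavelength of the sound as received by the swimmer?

23.9 cm

94 km/h = 26.11 m/s.
Only the source moves, toward the listener, so f' = f · v/(v − v_s).
f' = 6.32 × 1538/(1538 − 26.11) ≈ 6.43 kHz.
λ' = v/f' = 1538/6429.15 ≈ 23.9 cm.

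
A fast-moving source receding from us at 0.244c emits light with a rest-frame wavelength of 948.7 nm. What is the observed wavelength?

Relativistic Doppler for wavelength: λ' = λ₀ · √((1 + β)/(1 − β)).
λ' = 948.7 × √(1.2440/0.7560) = 948.7 × 1.28277 ≈ 1217.0 nm.

1217.0 nm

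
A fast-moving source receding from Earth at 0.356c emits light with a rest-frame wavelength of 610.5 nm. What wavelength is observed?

885.9 nm

Relativistic Doppler for wavelength: λ' = λ₀ · √((1 + β)/(1 − β)).
λ' = 610.5 × √(1.3560/0.6440) = 610.5 × 1.45107 ≈ 885.9 nm.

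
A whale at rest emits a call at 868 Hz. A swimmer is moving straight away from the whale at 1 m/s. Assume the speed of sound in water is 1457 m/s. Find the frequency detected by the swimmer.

867 Hz

Only the observer moves, away from the source, so f' = f · (v − v_o)/v.
f' = 868 × (1457 − 1)/1457 = 868 × 1456/1457 ≈ 867 Hz.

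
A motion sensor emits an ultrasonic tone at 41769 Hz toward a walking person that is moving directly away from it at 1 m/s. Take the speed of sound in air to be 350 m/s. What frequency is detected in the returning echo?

41531 Hz

The walking person first receives the wave as a moving observer: f₁ = f₀ · (v − u)/v = 41769 × (350 − 1)/350 ≈ 41650 Hz.
The reflection then acts as a moving source: f₂ = f₁ · v/(v + u) ≈ 41531 Hz.
Equivalently f₂ = f₀ · (v − u)/(v + u).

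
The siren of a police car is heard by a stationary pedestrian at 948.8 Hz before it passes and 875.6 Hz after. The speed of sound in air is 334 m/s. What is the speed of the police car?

f₁/f₂ = (v + v_s)/(v − v_s), so v_s = v · (f₁ − f₂)/(f₁ + f₂).
v_s = 334 × (948.8 − 875.6)/(948.8 + 875.6) = 334 × 73.2/1824.4 ≈ 13.4 m/s.

13.4 m/s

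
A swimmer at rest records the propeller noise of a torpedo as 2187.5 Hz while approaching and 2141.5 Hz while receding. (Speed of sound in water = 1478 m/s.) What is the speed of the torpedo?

f₁/f₂ = (v + v_s)/(v − v_s), so v_s = v · (f₁ − f₂)/(f₁ + f₂).
v_s = 1478 × (2187.5 − 2141.5)/(2187.5 + 2141.5) = 1478 × 46.0/4329.0 ≈ 15.7 m/s.

15.7 m/s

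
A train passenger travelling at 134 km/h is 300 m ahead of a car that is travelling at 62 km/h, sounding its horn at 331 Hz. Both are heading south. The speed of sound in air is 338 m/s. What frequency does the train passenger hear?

310 Hz

62 km/h = 17.22 m/s; 134 km/h = 37.22 m/s.
The train passenger is ahead, so the car is moving toward it while the train passenger is moving away from the car.
With source approaching and observer receding, f' = f · (v − v_o)/(v − v_s).
f' = 331 × (338 − 37.22)/(338 − 17.22) = 331 × 300.78/320.78 ≈ 310 Hz.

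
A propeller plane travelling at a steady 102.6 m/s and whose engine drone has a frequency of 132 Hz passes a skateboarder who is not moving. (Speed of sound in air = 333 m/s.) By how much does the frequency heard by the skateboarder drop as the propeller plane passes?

Approaching: f₁ = f · v/(v − v_s) = 132 × 333/230.4 ≈ 190.8 Hz.
Receding: f₂ = f · v/(v + v_s) = 132 × 333/435.6 ≈ 100.9 Hz.
Drop: f₁ − f₂ = 2f·v·v_s/(v² − v_s²) = 2 × 132 × 333 × 102.6/(333² − 102.6²) ≈ 89.9 Hz.

89.9 Hz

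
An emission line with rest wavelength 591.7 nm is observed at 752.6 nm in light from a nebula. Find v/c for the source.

λ'/λ₀ = 1.2719 > 1 (redshift), so the source is receding.
λ'/λ₀ = √((1 + β)/(1 − β)) for a receding source ⇒ β = (r² − 1)/(r² + 1) with r = λ'/λ₀.
β = (1.6178 − 1)/(1.6178 + 1) ≈ 0.236.

0.236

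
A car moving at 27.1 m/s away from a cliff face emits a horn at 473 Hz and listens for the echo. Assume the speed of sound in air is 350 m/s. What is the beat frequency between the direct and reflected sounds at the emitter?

68 Hz

The cliff face receives the sound from a moving source: f₁ = f₀ · v/(v + v_e) = 473 × 350/377.1 ≈ 439.0 Hz.
On the return leg the car is a moving observer: f₂ = f₁ · (v − v_e)/v = 439.0 × 322.9/350 ≈ 405.0 Hz.
Beat against the emitted tone: |f₂ − f₀| = 2v_e·f₀/(v + v_e) = 2 × 27.1 × 473/377.1 ≈ 68 Hz.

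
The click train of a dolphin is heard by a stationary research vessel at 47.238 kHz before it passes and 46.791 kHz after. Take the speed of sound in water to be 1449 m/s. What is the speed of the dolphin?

6.9 m/s

f₁/f₂ = (v + v_s)/(v − v_s), so v_s = v · (f₁ − f₂)/(f₁ + f₂).
v_s = 1449 × (47.238 − 46.791)/(47.238 + 46.791) = 1449 × 0.447/94.029 ≈ 6.9 m/s.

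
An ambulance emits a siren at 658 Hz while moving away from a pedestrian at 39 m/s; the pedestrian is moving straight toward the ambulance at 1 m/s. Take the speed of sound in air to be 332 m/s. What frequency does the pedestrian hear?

With source receding and observer approaching, f' = f · (v + v_o)/(v + v_s).
f' = 658 × (332 + 1)/(332 + 39) = 658 × 333/371 ≈ 591 Hz.

591 Hz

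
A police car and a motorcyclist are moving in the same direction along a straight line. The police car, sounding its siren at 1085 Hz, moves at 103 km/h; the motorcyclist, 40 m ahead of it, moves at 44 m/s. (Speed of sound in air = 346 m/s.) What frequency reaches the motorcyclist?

1032 Hz

103 km/h = 28.61 m/s.
The motorcyclist is ahead, so the police car is moving toward it while the motorcyclist is moving away from the police car.
With source approaching and observer receding, f' = f · (v − v_o)/(v − v_s).
f' = 1085 × (346 − 44)/(346 − 28.61) = 1085 × 302/317.39 ≈ 1032 Hz.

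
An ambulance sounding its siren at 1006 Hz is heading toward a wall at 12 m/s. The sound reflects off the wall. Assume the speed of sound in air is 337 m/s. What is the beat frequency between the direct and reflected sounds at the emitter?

The wall receives the sound from a moving source: f₁ = f₀ · v/(v − v_e) = 1006 × 337/325 ≈ 1043.1 Hz.
On the return leg the ambulance is a moving observer: f₂ = f₁ · (v + v_e)/v = 1043.1 × 349/337 ≈ 1080.3 Hz.
Equivalently f₂ = f₀ · (v + v_e)/(v − v_e).
Beat against the emitted tone: |f₂ − f₀| = 2v_e·f₀/(v − v_e) = 2 × 12 × 1006/325 ≈ 74 Hz.

74 Hz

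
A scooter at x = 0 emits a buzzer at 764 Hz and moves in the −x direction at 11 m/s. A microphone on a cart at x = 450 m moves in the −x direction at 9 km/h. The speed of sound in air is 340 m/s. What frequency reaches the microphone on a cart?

745 Hz

9 km/h = 2.5 m/s.
The observer lies on the +x side, so the source is heading away from the observer and the observer is heading toward the source.
Both move, so f' = f · (v + v_o)/(v + v_s).
f' = 764 × (340 + 2.5)/(340 + 11) = 764 × 342.5/351 ≈ 745 Hz.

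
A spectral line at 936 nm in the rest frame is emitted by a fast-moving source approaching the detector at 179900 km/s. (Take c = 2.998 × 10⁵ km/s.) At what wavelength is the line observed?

β = v/c = 179900/299800 = 0.6001.
Relativistic Doppler for wavelength: λ' = λ₀ · √((1 − β)/(1 + β)).
λ' = 936 × √(0.3999/1.6001) = 936 × 0.49995 ≈ 468.0 nm.

468.0 nm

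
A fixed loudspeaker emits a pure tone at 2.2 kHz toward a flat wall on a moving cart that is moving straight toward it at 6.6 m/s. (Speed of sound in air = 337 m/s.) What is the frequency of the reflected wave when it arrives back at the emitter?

The flat wall on a moving cart first receives the wave as a moving observer: f₁ = f₀ · (v + u)/v = 2.2 × (337 + 6.6)/337 ≈ 2.24 kHz.
On reflection it acts as a source moving toward the stationary detector: f₂ = f₁ · v/(v − u) = 2.24 × 337/330.4 ≈ 2.29 kHz.

2.29 kHz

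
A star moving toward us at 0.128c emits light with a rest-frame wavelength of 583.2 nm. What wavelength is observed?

Relativistic Doppler for wavelength: λ' = λ₀ · √((1 − β)/(1 + β)).
λ' = 583.2 × √(0.8720/1.1280) = 583.2 × 0.87923 ≈ 512.8 nm.

512.8 nm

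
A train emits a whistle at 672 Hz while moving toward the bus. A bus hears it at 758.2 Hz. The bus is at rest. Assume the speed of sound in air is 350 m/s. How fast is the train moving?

40 m/s

f' = f · v/(v − v_s) ⇒ v_s = v · |1 − f/f'|.
v_s = 350 × |1 − 672/758.2| = 350 × 0.1137 ≈ 40 m/s.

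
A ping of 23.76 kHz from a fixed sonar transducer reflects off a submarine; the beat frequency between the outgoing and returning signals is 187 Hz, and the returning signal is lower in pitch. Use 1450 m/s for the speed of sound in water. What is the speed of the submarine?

Double Doppler shift off a moving reflector: f₂ = f₀ · (v + u)/(v − u) (u > 0 toward emitter).
Returning signal is lower, so f₂ = f₀ − Δf = 23760 − 187 = 23573 Hz.
Rearranging, u = v · (f₂ − f₀)/(f₂ + f₀) = 1450 × -187/47333 ≈ -5.7 m/s.
So the submarine is moving at 5.7 m/s away from the emitter.

5.7 m/s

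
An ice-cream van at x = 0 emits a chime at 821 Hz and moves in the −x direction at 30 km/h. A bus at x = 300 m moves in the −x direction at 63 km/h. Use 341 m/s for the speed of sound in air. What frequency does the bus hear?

30 km/h = 8.333 m/s; 63 km/h = 17.5 m/s.
The observer lies on the +x side, so the source is heading away from the observer and the observer is heading toward the source.
With source receding and observer approaching, f' = f · (v + v_o)/(v + v_s).
f' = 821 × (341 + 17.5)/(341 + 8.333) = 821 × 358.5/349.33 ≈ 843 Hz.

843 Hz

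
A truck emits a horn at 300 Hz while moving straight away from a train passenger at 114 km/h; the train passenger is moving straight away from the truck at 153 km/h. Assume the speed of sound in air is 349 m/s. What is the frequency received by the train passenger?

242 Hz

114 km/h = 31.67 m/s; 153 km/h = 42.5 m/s.
General Doppler shift: f' = f · (v − v_o)/(v + v_s).
f' = 300 × (349 − 42.5)/(349 + 31.67) = 300 × 306.5/380.67 ≈ 242 Hz.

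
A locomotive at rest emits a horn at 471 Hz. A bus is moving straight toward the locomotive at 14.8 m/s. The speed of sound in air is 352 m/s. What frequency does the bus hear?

491 Hz

Only the observer moves, toward the source, so f' = f · (v + v_o)/v.
f' = 471 × (352 + 14.8)/352 = 471 × 366.8/352 ≈ 491 Hz.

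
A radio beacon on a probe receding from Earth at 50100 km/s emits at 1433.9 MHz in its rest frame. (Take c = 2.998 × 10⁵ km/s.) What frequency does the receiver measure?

1211.3 MHz

β = v/c = 50100/299800 = 0.1671.
Relativistic Doppler for frequency: f' = f₀ · √((1 − β)/(1 + β)).
f' = 1433.9 × √(0.8329/1.1671) = 1433.9 × 0.84477 ≈ 1211.3 MHz.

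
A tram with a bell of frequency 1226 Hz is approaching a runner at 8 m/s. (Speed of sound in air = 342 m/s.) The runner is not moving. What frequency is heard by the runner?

1255 Hz

Only the source moves, toward the listener, so f' = f · v/(v − v_s).
f' = 1226 × 342/(342 − 8) = 1226 × 342/334 ≈ 1255 Hz.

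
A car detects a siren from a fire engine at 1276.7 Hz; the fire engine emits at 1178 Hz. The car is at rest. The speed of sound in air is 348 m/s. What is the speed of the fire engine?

27 m/s

f' > f, so the fire engine is approaching.
f' = f · v/(v − v_s) ⇒ v_s = v · |1 − f/f'|.
v_s = 348 × |1 − 1178/1276.7| = 348 × 0.07731 ≈ 27 m/s.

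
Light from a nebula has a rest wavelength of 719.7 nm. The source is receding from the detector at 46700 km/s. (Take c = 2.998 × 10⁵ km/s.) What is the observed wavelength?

842.1 nm

β = v/c = 46700/299800 = 0.1558.
Relativistic Doppler for wavelength: λ' = λ₀ · √((1 + β)/(1 − β)).
λ' = 719.7 × √(1.1558/0.8442) = 719.7 × 1.17005 ≈ 842.1 nm.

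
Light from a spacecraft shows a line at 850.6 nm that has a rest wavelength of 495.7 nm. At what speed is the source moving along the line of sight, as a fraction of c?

λ'/λ₀ = 1.7160 > 1 (redshift), so the source is receding.
λ'/λ₀ = √((1 + β)/(1 − β)) for a receding source ⇒ β = (r² − 1)/(r² + 1) with r = λ'/λ₀.
β = (2.9445 − 1)/(2.9445 + 1) ≈ 0.493.

0.493c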